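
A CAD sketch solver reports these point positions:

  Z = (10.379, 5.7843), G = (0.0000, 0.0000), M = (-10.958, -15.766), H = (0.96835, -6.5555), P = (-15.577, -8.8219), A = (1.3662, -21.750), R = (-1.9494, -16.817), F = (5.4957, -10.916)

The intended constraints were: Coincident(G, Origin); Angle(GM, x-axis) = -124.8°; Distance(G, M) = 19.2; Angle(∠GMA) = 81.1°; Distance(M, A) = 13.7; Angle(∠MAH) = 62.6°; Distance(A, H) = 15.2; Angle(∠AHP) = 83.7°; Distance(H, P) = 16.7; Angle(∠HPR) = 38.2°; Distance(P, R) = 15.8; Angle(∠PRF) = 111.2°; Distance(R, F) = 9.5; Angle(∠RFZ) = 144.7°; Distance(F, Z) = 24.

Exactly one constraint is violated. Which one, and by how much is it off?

Distance(F, Z) = 24 — off by 6.60.

G = (0.00, 0.00) ✓; GM at -124.8° ✓; |GM| = 19.20 ✓; ∠GMA = 81.10° ✓; |MA| = 13.70 ✓; ∠MAH = 62.60° ✓; |AH| = 15.20 ✓; ∠AHP = 83.70° ✓; |HP| = 16.70 ✓; ∠HPR = 38.20° ✓; |PR| = 15.80 ✓; ∠PRF = 111.2° ✓; |RF| = 9.500 ✓; ∠RFZ = 144.7° ✓; |FZ| = 17.40 ✗.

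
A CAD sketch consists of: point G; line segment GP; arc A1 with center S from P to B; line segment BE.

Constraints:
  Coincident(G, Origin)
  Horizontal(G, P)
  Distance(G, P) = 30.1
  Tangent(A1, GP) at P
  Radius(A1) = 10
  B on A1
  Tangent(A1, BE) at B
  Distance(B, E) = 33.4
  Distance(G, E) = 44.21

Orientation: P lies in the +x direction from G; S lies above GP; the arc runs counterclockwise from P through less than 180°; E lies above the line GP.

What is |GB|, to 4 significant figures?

41.08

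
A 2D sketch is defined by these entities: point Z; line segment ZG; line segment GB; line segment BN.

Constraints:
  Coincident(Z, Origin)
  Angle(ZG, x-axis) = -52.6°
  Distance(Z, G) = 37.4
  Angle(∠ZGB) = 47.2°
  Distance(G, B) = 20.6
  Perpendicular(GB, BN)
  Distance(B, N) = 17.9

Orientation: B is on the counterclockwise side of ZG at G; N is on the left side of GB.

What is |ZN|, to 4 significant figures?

10.69

∠ZGB = 47.2°, so GB runs at -52.6° + (180° − 47.2°) = 80.20° from the x-axis; with |GB| = 20.6, B = G + 20.6·(cos 80.20°, sin 80.20°) = (26.22, -9.412). GB ⟂ BN; with |BN| = 17.9 on the left of GB, N = B + 17.9·(-0.9854, 0.1702) = (8.583, -6.365). Then |ZN| = |N − Z| = 10.69.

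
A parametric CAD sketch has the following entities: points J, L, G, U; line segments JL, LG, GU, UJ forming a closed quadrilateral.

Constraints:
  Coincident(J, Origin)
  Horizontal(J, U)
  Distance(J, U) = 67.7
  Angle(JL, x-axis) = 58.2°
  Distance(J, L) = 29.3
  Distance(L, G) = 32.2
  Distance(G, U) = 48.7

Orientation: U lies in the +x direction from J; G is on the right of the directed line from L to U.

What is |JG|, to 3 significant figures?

20.7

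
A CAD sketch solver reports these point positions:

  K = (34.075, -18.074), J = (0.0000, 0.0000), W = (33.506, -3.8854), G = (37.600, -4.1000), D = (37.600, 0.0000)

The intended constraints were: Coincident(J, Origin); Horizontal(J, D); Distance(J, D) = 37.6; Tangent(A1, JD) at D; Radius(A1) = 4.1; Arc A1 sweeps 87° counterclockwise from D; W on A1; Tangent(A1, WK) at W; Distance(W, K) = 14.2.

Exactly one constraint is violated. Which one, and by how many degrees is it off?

Tangent(A1, WK) at W — off by 5.30°.

J = (0.00, 0.00) ✓; J.y = 0.00, D.y = 0.00 ✓; |JD| = 37.60 ✓; ∠(GD, DJ) = 90.00° ✓; |GD| = 4.100 ✓; bearing(G→W) − bearing(G→D) = 87.00° ✓; |GW| = 4.100 ✓; ∠(GW, WK) = 84.70° ✗; |WK| = 14.20 ✓.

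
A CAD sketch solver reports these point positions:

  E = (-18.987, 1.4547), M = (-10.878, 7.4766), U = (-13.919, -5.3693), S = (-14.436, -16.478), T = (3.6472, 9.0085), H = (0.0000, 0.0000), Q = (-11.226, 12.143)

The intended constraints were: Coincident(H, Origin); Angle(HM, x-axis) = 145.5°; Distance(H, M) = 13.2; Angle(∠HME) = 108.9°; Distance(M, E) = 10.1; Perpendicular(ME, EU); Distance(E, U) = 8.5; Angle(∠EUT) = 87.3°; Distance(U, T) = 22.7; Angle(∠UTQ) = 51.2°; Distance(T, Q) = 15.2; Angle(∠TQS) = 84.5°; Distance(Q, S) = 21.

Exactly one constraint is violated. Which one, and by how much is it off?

Distance(Q, S) = 21 — off by 7.80.

H = (0.00, 0.00) ✓; HM at 145.5° ✓; |HM| = 13.20 ✓; ∠HME = 108.9° ✓; |ME| = 10.10 ✓; ∠(ME, EU) = 90.00° ✓; |EU| = 8.500 ✓; ∠EUT = 87.30° ✓; |UT| = 22.70 ✓; ∠UTQ = 51.20° ✓; |TQ| = 15.20 ✓; ∠TQS = 84.50° ✓; |QS| = 28.80 ✗.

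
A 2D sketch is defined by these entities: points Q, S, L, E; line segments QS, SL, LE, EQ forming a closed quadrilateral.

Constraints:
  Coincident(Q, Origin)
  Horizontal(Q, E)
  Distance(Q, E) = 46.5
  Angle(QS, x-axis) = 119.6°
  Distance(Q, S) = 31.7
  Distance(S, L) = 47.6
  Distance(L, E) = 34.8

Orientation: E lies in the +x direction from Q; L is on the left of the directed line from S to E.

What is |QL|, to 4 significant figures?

44.77

Q is at the origin; Q and E share the same y with |QE| = 46.5 and E in +x, so E = (46.5, 0). QS runs at 119.6° with |QS| = 31.7, so S = (-15.66, 27.56). L is determined by |SL| = 47.6 and |LE| = 34.8 together: it lies at the intersection of circle(S, 47.6) and circle(E, 34.8). With |SE| = 68.00, the foot of the radical line on SE is 41.75 from S and the perpendicular offset is √(47.6² − 41.75²) = 22.86. Taking the left-of-SE solution: L = (31.78, 31.53).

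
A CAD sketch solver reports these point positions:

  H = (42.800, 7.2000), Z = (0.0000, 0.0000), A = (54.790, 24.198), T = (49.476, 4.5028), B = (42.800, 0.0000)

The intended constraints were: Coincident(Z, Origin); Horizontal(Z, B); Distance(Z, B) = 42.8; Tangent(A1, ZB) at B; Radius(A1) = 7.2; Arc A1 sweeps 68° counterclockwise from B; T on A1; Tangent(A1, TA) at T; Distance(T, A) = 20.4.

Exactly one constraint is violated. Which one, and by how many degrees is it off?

Tangent(A1, TA) at T — off by 6.90°.

Z = (0.00, 0.00) ✓; Z.y = 0.00, B.y = 0.00 ✓; |ZB| = 42.80 ✓; ∠(HB, BZ) = 90.00° ✓; |HB| = 7.200 ✓; bearing(H→T) − bearing(H→B) = 68.00° ✓; |HT| = 7.200 ✓; ∠(HT, TA) = 83.10° ✗; |TA| = 20.40 ✓.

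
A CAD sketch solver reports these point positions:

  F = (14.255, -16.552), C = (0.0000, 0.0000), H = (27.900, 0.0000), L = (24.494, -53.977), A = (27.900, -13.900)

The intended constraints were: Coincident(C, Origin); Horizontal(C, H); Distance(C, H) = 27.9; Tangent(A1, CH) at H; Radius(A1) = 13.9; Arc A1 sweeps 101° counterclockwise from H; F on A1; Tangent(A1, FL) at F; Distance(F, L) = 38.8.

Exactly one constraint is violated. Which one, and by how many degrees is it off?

Tangent(A1, FL) at F — off by 4.30°.

C = (0.00, 0.00) ✓; C.y = 0.00, H.y = 0.00 ✓; |CH| = 27.90 ✓; ∠(AH, HC) = 90.00° ✓; |AH| = 13.90 ✓; bearing(A→F) − bearing(A→H) = 101.0° ✓; |AF| = 13.90 ✓; ∠(AF, FL) = 85.70° ✗; |FL| = 38.80 ✓.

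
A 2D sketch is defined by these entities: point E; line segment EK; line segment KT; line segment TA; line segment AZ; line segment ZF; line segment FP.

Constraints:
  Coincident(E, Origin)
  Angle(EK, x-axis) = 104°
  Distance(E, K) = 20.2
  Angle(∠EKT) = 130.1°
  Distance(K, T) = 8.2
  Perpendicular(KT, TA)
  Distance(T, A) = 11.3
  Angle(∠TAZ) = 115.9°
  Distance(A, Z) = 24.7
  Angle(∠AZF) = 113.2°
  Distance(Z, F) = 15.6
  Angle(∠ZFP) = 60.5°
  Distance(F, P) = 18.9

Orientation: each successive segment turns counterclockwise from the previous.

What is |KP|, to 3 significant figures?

9.73

E is at the origin; EK runs at 104.0° with length 20.2, so K = (-4.89, 19.6). ∠EKT = 130.1° gives KT at 154° from the x-axis; with |KT| = 8.2, T = (-12.3, 23.2). KT is perpendicular to TA, so TA runs at -116°; with |TA| = 11.3, A = (-17.2, 13.1). ∠TAZ = 115.9° gives AZ at -52.0° from the x-axis; with |AZ| = 24.7, Z = (-2.02, -6.40). ∠AZF = 113.2° gives ZF at 14.8° from the x-axis; with |ZF| = 15.6, F = (13.1, -2.42). ∠ZFP = 60.5° gives FP at 134° from the x-axis; with |FP| = 18.9, P = (-0.133, 11.1). Then |KP| = |P − K| = 9.73.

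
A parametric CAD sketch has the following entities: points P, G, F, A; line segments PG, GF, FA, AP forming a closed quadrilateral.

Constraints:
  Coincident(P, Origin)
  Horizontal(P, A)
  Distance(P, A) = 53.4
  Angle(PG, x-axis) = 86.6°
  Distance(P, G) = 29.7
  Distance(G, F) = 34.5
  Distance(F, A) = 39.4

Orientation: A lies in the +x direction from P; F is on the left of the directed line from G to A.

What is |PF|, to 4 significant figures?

50.25

P is at the origin; PA is horizontal with |PA| = 53.4 and A in +x, so A = (53.4, 0). PG runs at 86.6° with |PG| = 29.7, so G = (1.761, 29.65). F is determined by |GF| = 34.5 and |FA| = 39.4 together: it lies at the intersection of circle(G, 34.5) and circle(A, 39.4). With |GA| = 59.54, the foot of the radical line on GA is 26.73 from G and the perpendicular offset is √(34.5² − 26.73²) = 21.81. Taking the left-of-GA solution: F = (35.80, 35.25).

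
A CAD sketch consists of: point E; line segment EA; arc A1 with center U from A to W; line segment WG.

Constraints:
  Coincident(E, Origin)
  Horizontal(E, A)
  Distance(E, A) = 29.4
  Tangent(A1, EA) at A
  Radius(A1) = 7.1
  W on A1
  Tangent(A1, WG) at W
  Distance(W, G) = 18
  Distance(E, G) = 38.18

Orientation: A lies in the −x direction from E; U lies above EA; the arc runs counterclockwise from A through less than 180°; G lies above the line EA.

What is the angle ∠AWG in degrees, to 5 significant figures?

126.89°

Checks: |UW| = 7.100 ✓; ∠(UW, WG) = 90.00° ✓; |WG| = 18.00 ✓; |EG| = 38.18 ✓.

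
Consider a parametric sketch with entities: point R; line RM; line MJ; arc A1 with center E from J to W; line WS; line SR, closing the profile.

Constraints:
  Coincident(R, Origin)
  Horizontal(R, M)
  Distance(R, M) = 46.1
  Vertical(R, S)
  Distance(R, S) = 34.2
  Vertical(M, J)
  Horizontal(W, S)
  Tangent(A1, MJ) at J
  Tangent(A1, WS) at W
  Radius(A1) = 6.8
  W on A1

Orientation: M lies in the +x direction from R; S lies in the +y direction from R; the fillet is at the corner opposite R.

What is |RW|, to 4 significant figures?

52.10

R is at the origin; R and M share the same y with |RM| = 46.1 and M on the +x side, so M = (46.10, 0.000). RS is vertical with |RS| = 34.2 and S on the +y side, so S = (0.000, 34.20). The virtual corner opposite R is at (46.10, 34.20). Tangency of A1 to MJ means the radius EJ is perpendicular to MJ and A1 meets WS tangentially, so EW is at right angles to WS, with radius 6.8, so the center E sits 6.8 in from both sides at E = (39.30, 27.40). That places the tangent points at J = (46.10, 27.40) on MJ and W = (39.30, 34.20) on WS. Then |RW| = |W − R| = 52.10.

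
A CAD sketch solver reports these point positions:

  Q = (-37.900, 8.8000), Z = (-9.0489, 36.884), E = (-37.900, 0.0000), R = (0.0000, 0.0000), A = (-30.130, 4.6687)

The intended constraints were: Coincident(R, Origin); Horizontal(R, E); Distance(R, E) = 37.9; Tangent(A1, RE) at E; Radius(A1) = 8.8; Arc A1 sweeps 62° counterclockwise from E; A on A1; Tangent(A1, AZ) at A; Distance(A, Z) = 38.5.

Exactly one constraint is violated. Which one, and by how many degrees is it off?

Tangent(A1, AZ) at A — off by 5.20°.

R = (0.00, 0.00) ✓; R.y = 0.00, E.y = 0.00 ✓; |RE| = 37.90 ✓; ∠(QE, ER) = 90.00° ✓; |QE| = 8.800 ✓; bearing(Q→A) − bearing(Q→E) = 62.00° ✓; |QA| = 8.800 ✓; ∠(QA, AZ) = 95.20° ✗; |AZ| = 38.50 ✓.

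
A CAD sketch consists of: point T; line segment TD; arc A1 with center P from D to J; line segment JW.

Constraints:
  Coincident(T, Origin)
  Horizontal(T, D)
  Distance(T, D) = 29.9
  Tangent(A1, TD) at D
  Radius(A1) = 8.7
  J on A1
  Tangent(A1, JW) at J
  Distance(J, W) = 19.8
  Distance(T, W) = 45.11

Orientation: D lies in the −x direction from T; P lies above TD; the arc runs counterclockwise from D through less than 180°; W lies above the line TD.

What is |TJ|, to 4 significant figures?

26.41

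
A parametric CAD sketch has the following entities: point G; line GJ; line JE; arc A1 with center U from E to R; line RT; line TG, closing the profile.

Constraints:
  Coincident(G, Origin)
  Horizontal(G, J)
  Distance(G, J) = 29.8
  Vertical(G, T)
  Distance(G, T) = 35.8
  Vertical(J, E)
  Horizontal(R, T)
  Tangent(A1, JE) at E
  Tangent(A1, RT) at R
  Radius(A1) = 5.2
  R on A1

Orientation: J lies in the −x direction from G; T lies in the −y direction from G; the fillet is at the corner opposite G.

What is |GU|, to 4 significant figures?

39.26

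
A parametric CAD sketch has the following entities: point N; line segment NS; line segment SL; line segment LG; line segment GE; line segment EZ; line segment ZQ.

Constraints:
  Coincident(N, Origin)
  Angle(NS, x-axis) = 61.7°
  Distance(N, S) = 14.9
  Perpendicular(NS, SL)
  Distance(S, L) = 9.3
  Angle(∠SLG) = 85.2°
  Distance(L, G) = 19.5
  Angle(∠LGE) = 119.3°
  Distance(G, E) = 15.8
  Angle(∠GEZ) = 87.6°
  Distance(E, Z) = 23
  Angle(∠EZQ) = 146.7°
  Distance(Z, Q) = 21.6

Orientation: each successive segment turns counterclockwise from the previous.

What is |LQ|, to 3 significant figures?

26.3

N is at the origin; NS runs at 61.7° with length 14.9, so S = (7.06, 13.1). The perpendicularity gives SL at right angles to NS, so SL runs at 152°; with |SL| = 9.3, L = (-1.12, 17.5). ∠SLG = 85.2° gives LG at -114° from the x-axis; with |LG| = 19.5, G = (-8.90, -0.355). ∠LGE = 119.3° gives GE at -52.8° from the x-axis; with |GE| = 15.8, E = (0.653, -12.9). ∠GEZ = 87.6° gives EZ at 39.6° from the x-axis; with |EZ| = 23.0, Z = (18.4, 1.72). ∠EZQ = 146.7° gives ZQ at 72.9° from the x-axis; with |ZQ| = 21.6, Q = (24.7, 22.4). Then |LQ| = |Q − L| = 26.3.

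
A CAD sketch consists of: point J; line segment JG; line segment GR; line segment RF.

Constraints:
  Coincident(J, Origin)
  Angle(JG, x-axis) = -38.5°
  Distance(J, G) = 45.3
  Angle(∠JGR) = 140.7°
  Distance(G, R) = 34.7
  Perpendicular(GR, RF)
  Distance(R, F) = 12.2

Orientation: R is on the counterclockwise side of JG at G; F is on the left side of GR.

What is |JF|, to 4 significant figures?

71.68

J is at the origin; JG runs at -38.5° with length 45.3, so G = 45.3·(cos -38.5°, sin -38.5°) = (35.45, -28.20). ∠JGR = 140.7°, so GR runs at -38.5° + (180° − 140.7°) = 0.8000° from the x-axis; with |GR| = 34.7, R = G + 34.7·(cos 0.8000°, sin 0.8000°) = (70.15, -27.72). The perpendicularity gives RF at right angles to GR; with |RF| = 12.2 on the left of GR, F = R + 12.2·(-0.01396, 0.9999) = (69.98, -15.52). Then |JF| = |F − J| = 71.68.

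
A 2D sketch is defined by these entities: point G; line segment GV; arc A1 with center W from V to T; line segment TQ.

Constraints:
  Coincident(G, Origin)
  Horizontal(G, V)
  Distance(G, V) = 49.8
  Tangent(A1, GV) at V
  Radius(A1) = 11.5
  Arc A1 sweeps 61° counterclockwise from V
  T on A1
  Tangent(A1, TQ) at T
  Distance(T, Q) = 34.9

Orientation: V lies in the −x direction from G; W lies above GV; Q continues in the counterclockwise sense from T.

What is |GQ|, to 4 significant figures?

43.00

G is at the origin; G and V share the same y with |GV| = 49.8 and V on the −x side, so V = (-49.80, 0.000). The tangent condition forces WV to be normal to GV, so W = V + (0, 11.5) = (-49.80, 11.50). On A1, V sits at bearing -90° from W; a 61° counterclockwise sweep puts T at bearing -29°, so T = W + 11.5·(cos -29°, sin -29°) = (-39.74, 5.925). Tangency of A1 to TQ means the radius WT is perpendicular to TQ, so TQ runs along (−sin -29°, cos -29°); with |TQ| = 34.9, Q = (-22.82, 36.45). Then |GQ| = |Q − G| = 43.00.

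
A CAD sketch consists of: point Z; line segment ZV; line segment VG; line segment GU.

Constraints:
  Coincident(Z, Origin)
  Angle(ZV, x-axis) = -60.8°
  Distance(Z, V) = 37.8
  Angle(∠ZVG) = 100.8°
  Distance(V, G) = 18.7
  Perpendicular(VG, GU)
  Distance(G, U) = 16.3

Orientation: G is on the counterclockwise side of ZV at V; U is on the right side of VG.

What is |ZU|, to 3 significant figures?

59.3

Z is at the origin; ZV runs at -60.8° with length 37.8, so V = 37.8·(cos -60.8°, sin -60.8°) = (18.4, -33.0). ∠ZVG = 100.8°, so VG runs at -60.8° + (180° − 100.8°) = 18.4° from the x-axis; with |VG| = 18.7, G = V + 18.7·(cos 18.4°, sin 18.4°) = (36.2, -27.1). VG is perpendicular to GU; with |GU| = 16.3 on the right of VG, U = G + 16.3·(0.316, -0.949) = (41.3, -42.6). Then |ZU| = |U − Z| = 59.3.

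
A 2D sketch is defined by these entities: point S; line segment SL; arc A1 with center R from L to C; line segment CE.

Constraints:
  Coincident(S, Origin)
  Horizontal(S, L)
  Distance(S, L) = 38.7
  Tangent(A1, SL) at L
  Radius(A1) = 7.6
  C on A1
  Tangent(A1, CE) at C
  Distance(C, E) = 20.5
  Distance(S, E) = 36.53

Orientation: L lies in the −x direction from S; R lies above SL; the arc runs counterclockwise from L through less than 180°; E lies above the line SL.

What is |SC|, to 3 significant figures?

31.9

Checks: S = (0.00, 0.00) ✓; |RC| = 7.600 ✓; ∠(RC, CE) = 90.00° ✓; |CE| = 20.50 ✓; |SE| = 36.53 ✓.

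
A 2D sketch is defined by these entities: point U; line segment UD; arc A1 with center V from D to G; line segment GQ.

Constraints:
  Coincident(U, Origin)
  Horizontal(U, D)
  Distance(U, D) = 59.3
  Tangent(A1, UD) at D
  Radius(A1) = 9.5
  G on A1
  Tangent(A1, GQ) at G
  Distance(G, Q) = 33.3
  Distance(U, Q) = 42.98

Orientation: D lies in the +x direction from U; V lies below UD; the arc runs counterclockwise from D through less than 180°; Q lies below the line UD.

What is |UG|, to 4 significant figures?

51.99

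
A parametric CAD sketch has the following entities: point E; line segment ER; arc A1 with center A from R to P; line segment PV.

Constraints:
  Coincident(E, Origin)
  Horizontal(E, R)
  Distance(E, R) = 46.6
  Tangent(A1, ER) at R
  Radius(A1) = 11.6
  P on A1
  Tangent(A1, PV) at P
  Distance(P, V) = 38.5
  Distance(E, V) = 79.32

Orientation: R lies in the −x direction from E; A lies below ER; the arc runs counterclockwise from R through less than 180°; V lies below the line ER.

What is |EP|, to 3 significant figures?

59.0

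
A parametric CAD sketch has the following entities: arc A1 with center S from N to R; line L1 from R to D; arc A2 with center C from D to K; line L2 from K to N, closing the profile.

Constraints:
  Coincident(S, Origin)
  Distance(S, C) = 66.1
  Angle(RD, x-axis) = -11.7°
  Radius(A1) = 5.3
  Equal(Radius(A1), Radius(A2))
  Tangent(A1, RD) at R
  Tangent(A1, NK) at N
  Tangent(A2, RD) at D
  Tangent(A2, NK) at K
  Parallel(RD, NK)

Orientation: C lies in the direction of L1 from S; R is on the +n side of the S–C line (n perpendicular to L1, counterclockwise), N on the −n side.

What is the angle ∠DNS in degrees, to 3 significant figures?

80.9°

The slot axis is L1's direction at -11.7°, so u = (cos -11.7°, sin -11.7°) = (0.979, -0.203) and n = (−sin -11.7°, cos -11.7°) = (0.203, 0.979). S is at the origin and C lies 66.1 along u from S, so C = 66.1·u = (64.7, -13.4). Tangency of A1 to both parallel lines with radius 5.3 puts R and N at S ± 5.3·n: R = (1.07, 5.19), N = (-1.07, -5.19). Equal radii place D and K the same way about C: D = C + 5.3·n = (65.8, -8.21), K = C − 5.3·n = (63.7, -18.6). Then cos ∠DNS = ND·NS / (|ND||NS|), giving 80.9°.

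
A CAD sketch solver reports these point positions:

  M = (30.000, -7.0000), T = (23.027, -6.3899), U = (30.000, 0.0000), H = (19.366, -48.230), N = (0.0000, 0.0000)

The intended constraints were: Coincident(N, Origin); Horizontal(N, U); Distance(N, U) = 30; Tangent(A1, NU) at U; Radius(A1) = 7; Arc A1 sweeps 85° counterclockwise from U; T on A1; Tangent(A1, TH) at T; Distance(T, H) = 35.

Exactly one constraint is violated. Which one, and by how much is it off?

Distance(T, H) = 35 — off by 7.00.

N = (0.00, 0.00) ✓; N.y = 0.00, U.y = 0.00 ✓; |NU| = 30.00 ✓; ∠(MU, UN) = 90.00° ✓; |MU| = 7.000 ✓; bearing(M→T) − bearing(M→U) = 85.00° ✓; |MT| = 7.000 ✓; ∠(MT, TH) = 90.00° ✓; |TH| = 42.00 ✗.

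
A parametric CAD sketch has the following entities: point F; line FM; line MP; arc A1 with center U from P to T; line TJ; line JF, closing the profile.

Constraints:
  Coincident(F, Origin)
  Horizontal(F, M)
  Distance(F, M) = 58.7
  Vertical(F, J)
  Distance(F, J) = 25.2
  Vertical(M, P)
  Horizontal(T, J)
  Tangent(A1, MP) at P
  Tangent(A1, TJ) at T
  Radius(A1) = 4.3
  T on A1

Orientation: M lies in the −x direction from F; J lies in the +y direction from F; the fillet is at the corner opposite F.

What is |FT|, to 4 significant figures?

59.95

F is at the origin; F and M share the same y with |FM| = 58.7 and M on the −x side, so M = (-58.70, 0.000). F and J share the same x with |FJ| = 25.2 and J on the +y side, so J = (0.000, 25.20). The virtual corner opposite F is at (-58.70, 25.20). Tangency of A1 to MP means the radius UP is perpendicular to MP and since A1 is tangent to TJ there, UT ⟂ TJ, with radius 4.3, so the center U sits 4.3 in from both sides at U = (-54.40, 20.90). That places the tangent points at P = (-58.70, 20.90) on MP and T = (-54.40, 25.20) on TJ. Then |FT| = |T − F| = 59.95.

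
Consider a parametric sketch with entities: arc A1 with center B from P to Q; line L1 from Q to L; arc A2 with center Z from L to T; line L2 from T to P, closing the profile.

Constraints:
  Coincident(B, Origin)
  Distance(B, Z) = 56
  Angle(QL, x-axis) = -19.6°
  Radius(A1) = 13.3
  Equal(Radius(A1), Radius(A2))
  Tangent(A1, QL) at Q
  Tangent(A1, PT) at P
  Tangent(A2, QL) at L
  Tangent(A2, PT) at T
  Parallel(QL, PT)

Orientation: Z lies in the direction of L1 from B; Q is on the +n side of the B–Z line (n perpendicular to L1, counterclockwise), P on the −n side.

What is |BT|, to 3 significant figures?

57.6

The slot axis is L1's direction at -19.6°, so u = (cos -19.6°, sin -19.6°) = (0.942, -0.335) and n = (−sin -19.6°, cos -19.6°) = (0.335, 0.942). B is at the origin and Z lies 56.0 along u from B, so Z = 56.0·u = (52.8, -18.8). Tangency of A1 to both parallel lines with radius 13.3 puts Q and P at B ± 13.3·n: Q = (4.46, 12.5), P = (-4.46, -12.5). Equal radii place L and T the same way about Z: L = Z + 13.3·n = (57.2, -6.26), T = Z − 13.3·n = (48.3, -31.3). Then |BT| = |T − B| = 57.6.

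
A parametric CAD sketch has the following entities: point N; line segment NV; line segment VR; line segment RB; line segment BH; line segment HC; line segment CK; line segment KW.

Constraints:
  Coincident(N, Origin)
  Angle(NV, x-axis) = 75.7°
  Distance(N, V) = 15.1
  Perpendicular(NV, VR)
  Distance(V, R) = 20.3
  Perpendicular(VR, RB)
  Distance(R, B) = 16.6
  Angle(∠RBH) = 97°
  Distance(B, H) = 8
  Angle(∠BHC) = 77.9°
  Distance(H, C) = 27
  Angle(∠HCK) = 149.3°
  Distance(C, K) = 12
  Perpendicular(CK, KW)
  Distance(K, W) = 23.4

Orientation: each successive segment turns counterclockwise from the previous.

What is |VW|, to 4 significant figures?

41.11

N is at the origin; NV runs at 75.7° with length 15.1, so V = (3.730, 14.63). The perpendicularity gives VR at right angles to NV, so VR runs at 165.7°; with |VR| = 20.3, R = (-15.94, 19.65). The perpendicularity gives RB at right angles to VR, so RB runs at -104.3°; with |RB| = 16.6, B = (-20.04, 3.561). ∠RBH = 97.0° gives BH at -21.30° from the x-axis; with |BH| = 8.0, H = (-12.59, 0.6545). ∠BHC = 77.9° gives HC at 80.80° from the x-axis; with |HC| = 27.0, C = (-8.271, 27.31). ∠HCK = 149.3° gives CK at 111.5° from the x-axis; with |CK| = 12.0, K = (-12.67, 38.47). The perpendicularity gives KW at right angles to CK, so KW runs at -158.5°; with |KW| = 23.4, W = (-34.44, 29.90). Then |VW| = |W − V| = 41.11.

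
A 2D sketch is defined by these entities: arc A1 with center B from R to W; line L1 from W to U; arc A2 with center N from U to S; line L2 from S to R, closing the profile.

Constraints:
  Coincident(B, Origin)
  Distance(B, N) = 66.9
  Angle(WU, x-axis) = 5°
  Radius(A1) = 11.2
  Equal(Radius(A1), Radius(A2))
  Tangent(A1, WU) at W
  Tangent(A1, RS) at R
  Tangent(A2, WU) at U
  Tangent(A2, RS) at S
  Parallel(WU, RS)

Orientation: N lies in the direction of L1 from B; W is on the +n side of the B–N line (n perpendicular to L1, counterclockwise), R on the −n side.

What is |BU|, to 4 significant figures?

67.83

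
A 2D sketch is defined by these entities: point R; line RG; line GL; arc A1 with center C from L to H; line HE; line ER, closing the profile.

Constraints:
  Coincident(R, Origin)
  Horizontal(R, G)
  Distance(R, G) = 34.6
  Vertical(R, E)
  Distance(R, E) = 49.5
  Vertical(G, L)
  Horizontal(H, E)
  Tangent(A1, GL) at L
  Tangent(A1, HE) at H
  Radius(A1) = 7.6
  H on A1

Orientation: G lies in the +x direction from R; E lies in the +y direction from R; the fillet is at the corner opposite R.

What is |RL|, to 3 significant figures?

54.3

R is at the origin; RG is horizontal with |RG| = 34.6 and G on the +x side, so G = (34.6, 0.00). RE is vertical with |RE| = 49.5 and E on the +y side, so E = (0.00, 49.5). The virtual corner opposite R is at (34.6, 49.5). Since A1 is tangent to GL there, CL ⟂ GL and the tangent condition forces CH to be normal to HE, with radius 7.6, so the center C sits 7.6 in from both sides at C = (27.0, 41.9). That places the tangent points at L = (34.6, 41.9) on GL and H = (27.0, 49.5) on HE. Then |RL| = |L − R| = 54.3.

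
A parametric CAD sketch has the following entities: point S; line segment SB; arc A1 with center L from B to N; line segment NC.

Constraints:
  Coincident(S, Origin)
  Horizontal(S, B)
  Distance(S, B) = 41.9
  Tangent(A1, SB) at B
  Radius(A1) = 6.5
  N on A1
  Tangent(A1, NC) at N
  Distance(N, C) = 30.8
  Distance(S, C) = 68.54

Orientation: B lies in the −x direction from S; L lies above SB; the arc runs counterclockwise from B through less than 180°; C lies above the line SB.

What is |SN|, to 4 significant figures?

39.30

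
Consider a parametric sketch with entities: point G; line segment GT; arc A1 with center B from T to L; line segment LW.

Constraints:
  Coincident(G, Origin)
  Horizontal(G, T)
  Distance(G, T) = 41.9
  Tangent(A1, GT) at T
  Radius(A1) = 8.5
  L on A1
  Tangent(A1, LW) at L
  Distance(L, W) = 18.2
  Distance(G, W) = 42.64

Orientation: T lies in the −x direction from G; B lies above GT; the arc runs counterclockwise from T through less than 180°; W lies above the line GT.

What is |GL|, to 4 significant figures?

34.45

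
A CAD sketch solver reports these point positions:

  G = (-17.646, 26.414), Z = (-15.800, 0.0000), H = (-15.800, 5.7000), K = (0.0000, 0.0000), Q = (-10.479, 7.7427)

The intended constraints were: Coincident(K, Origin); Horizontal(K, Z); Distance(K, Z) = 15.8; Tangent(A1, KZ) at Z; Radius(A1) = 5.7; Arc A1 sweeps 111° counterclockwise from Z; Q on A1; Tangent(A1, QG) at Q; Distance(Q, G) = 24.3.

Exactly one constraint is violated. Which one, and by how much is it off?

Distance(Q, G) = 24.3 — off by 4.30.

K = (0.00, 0.00) ✓; K.y = 0.00, Z.y = 0.00 ✓; |KZ| = 15.80 ✓; ∠(HZ, ZK) = 90.00° ✓; |HZ| = 5.700 ✓; bearing(H→Q) − bearing(H→Z) = 111.0° ✓; |HQ| = 5.700 ✓; ∠(HQ, QG) = 90.00° ✓; |QG| = 20.00 ✗.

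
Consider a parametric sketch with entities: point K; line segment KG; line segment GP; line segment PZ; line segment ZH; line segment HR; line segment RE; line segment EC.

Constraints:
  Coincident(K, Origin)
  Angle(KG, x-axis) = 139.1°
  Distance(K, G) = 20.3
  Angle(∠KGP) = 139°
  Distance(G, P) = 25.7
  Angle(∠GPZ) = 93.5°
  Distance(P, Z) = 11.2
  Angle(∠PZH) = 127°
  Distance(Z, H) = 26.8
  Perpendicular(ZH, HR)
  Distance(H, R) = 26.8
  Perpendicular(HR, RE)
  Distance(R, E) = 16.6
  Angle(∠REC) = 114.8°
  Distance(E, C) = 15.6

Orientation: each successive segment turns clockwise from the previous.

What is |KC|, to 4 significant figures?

32.11

HR ⟂ RE, so RE runs at 138.6°; with |RE| = 16.6, E = (-18.07, 14.14). ∠REC = 114.8° gives EC at 73.40° from the x-axis; with |EC| = 15.6, C = (-13.61, 29.09). Then |KC| = |C − K| = 32.11.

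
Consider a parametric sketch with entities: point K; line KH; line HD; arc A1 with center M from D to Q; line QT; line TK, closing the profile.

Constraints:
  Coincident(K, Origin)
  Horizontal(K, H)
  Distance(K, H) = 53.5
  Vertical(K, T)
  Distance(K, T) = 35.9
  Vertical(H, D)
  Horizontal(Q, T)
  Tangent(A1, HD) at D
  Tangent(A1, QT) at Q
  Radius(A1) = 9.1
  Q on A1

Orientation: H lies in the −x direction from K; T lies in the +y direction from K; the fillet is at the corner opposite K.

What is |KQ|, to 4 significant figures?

57.10

K is at the origin; KH is horizontal with |KH| = 53.5 and H on the −x side, so H = (-53.50, 0.000). KT is vertical with |KT| = 35.9 and T on the +y side, so T = (0.000, 35.90). The virtual corner opposite K is at (-53.50, 35.90). Tangency of A1 to HD means the radius MD is perpendicular to HD and the tangent condition forces MQ to be normal to QT, with radius 9.1, so the center M sits 9.1 in from both sides at M = (-44.40, 26.80). That places the tangent points at D = (-53.50, 26.80) on HD and Q = (-44.40, 35.90) on QT. Then |KQ| = |Q − K| = 57.10.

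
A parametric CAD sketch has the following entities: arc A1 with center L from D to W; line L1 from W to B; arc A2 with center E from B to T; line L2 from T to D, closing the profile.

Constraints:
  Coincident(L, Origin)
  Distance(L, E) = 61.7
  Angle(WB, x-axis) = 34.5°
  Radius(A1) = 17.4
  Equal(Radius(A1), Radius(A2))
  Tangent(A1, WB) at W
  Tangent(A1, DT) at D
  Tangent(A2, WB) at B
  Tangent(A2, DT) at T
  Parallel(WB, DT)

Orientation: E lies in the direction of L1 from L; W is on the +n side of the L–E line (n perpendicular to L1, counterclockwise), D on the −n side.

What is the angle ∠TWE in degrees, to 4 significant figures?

13.67°

The slot axis is L1's direction at 34.5°, so u = (cos 34.5°, sin 34.5°) = (0.8241, 0.5664) and n = (−sin 34.5°, cos 34.5°) = (-0.5664, 0.8241). L is at the origin and E lies 61.7 along u from L, so E = 61.7·u = (50.85, 34.95). Tangency of A1 to both parallel lines with radius 17.4 puts W and D at L ± 17.4·n: W = (-9.855, 14.34), D = (9.855, -14.34). Equal radii place B and T the same way about E: B = E + 17.4·n = (40.99, 49.29), T = E − 17.4·n = (60.70, 20.61). Then cos ∠TWE = WT·WE / (|WT||WE|), giving 13.67°.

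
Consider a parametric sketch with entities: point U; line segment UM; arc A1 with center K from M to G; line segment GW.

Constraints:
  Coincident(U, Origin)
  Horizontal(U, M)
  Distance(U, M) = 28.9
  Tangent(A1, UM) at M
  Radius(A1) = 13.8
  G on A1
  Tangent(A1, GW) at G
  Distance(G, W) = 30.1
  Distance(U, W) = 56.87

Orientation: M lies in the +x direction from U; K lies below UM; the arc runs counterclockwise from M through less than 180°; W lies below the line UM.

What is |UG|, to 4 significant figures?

26.93

Checks: |KG| = 13.80 ✓; ∠(KG, GW) = 90.00° ✓; |GW| = 30.10 ✓; |UW| = 56.87 ✓.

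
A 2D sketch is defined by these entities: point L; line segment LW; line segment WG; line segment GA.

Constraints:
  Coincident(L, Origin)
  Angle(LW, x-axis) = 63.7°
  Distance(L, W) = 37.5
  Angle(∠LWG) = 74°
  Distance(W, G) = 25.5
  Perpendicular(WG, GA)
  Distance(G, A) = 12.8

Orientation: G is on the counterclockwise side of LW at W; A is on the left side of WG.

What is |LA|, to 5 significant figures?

27.756

L is at the origin; LW runs at 63.7° with length 37.5, so W = 37.5·(cos 63.7°, sin 63.7°) = (16.615, 33.618). ∠LWG = 74.0°, so WG runs at 63.7° + (180° − 74.0°) = 169.70° from the x-axis; with |WG| = 25.5, G = W + 25.5·(cos 169.70°, sin 169.70°) = (-8.4739, 38.178). The perpendicularity gives GA at right angles to WG; with |GA| = 12.8 on the left of WG, A = G + 12.8·(-0.17880, -0.98389) = (-10.763, 25.584). Then |LA| = |A − L| = 27.756.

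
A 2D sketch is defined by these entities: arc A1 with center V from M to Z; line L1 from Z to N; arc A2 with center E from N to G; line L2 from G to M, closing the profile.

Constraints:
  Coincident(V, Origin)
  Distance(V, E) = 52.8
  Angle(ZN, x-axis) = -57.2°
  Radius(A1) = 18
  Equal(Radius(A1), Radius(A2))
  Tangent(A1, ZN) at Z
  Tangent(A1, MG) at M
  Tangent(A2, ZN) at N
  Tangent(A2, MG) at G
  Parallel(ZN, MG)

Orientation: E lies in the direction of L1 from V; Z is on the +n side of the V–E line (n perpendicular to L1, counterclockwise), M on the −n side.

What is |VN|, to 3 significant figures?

55.8

Tangency of A1 to both parallel lines with radius 18.0 puts Z and M at V ± 18.0·n: Z = (15.1, 9.75), M = (-15.1, -9.75). Equal radii place N and G the same way about E: N = E + 18.0·n = (43.7, -34.6), G = E − 18.0·n = (13.5, -54.1). Then |VN| = |N − V| = 55.8.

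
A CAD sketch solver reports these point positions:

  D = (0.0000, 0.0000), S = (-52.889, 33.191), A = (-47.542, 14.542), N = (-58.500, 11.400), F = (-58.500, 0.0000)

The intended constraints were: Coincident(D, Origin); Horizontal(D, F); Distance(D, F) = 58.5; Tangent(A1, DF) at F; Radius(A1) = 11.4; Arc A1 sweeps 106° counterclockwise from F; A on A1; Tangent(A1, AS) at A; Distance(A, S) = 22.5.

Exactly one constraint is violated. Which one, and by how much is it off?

Distance(A, S) = 22.5 — off by 3.10.

D = (0.00, 0.00) ✓; D.y = 0.00, F.y = 0.00 ✓; |DF| = 58.50 ✓; ∠(NF, FD) = 90.00° ✓; |NF| = 11.40 ✓; bearing(N→A) − bearing(N→F) = 106.0° ✓; |NA| = 11.40 ✓; ∠(NA, AS) = 90.00° ✓; |AS| = 19.40 ✗.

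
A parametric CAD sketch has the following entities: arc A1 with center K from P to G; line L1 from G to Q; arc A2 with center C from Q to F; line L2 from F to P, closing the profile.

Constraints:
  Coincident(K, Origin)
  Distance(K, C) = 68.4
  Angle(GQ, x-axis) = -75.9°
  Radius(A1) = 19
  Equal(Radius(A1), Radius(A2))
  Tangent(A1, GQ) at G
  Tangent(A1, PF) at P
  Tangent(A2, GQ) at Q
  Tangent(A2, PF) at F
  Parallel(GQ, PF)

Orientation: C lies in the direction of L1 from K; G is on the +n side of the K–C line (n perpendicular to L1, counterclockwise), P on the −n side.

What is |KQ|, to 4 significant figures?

70.99

The slot axis is L1's direction at -75.9°, so u = (cos -75.9°, sin -75.9°) = (0.2436, -0.9699) and n = (−sin -75.9°, cos -75.9°) = (0.9699, 0.2436). K is at the origin and C lies 68.4 along u from K, so C = 68.4·u = (16.66, -66.34). Tangency of A1 to both parallel lines with radius 19.0 puts G and P at K ± 19.0·n: G = (18.43, 4.629), P = (-18.43, -4.629). Equal radii place Q and F the same way about C: Q = C + 19.0·n = (35.09, -61.71), F = C − 19.0·n = (-1.764, -70.97). Then |KQ| = |Q − K| = 70.99.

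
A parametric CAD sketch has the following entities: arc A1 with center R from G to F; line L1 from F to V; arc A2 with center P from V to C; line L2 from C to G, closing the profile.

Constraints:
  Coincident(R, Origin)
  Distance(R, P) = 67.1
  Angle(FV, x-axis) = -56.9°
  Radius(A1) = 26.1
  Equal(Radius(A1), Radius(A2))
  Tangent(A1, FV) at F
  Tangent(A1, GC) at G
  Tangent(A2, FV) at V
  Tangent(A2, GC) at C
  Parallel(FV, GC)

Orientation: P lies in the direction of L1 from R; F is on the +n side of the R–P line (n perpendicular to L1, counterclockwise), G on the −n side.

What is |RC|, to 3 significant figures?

72.0

Tangency of A1 to both parallel lines with radius 26.1 puts F and G at R ± 26.1·n: F = (21.9, 14.3), G = (-21.9, -14.3). Equal radii place V and C the same way about P: V = P + 26.1·n = (58.5, -42.0), C = P − 26.1·n = (14.8, -70.5). Then |RC| = |C − R| = 72.0.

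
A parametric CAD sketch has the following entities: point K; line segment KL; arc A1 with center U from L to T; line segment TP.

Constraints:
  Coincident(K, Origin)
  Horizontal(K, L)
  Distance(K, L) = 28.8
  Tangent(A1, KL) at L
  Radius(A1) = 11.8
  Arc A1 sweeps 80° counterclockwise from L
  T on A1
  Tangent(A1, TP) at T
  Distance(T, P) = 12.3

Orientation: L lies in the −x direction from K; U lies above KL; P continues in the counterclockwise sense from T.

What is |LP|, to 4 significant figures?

25.83

K is at the origin; K and L share the same y with |KL| = 28.8 and L on the −x side, so L = (-28.80, 0.000). The tangent condition forces UL to be normal to KL, so U = L + (0, 11.8) = (-28.80, 11.80). On A1, L sits at bearing -90° from U; an 80° counterclockwise sweep puts T at bearing -10°, so T = U + 11.8·(cos -10°, sin -10°) = (-17.18, 9.751). The tangent condition forces UT to be normal to TP, so TP runs along (−sin -10°, cos -10°); with |TP| = 12.3, P = (-15.04, 21.86). Then |LP| = |P − L| = 25.83.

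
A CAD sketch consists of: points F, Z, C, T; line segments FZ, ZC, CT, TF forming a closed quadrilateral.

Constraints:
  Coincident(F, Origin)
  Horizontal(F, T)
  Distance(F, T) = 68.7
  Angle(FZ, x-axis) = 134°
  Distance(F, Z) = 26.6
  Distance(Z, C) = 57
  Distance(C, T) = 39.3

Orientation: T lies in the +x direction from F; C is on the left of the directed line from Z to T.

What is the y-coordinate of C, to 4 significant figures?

24.83

F is at the origin; FT is horizontal with |FT| = 68.7 and T in +x, so T = (68.7, 0). FZ runs at 134.0° with |FZ| = 26.6, so Z = (-18.48, 19.13). C is determined by |ZC| = 57.0 and |CT| = 39.3 together: it lies at the intersection of circle(Z, 57.0) and circle(T, 39.3). With |ZT| = 89.25, the foot of the radical line on ZT is 54.18 from Z and the perpendicular offset is √(57.0² − 54.18²) = 17.72. Taking the left-of-ZT solution: C = (38.24, 24.83).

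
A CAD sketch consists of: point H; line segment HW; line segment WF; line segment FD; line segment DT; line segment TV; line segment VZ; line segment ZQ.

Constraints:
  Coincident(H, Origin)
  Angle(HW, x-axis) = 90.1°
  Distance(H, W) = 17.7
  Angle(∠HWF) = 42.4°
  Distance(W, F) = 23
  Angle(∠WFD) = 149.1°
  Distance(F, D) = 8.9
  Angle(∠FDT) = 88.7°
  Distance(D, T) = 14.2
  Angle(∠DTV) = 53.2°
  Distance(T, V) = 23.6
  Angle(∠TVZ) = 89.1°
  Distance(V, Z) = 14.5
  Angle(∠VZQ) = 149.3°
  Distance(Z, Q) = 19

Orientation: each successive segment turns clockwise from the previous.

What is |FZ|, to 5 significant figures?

11.667

H is at the origin; HW runs at 90.1° with length 17.7, so W = (-0.030892, 17.700). ∠HWF = 42.4° gives WF at -47.500° from the x-axis; with |WF| = 23.0, F = (15.508, 0.74259). ∠WFD = 149.1° gives FD at -78.400° from the x-axis; with |FD| = 8.9, D = (17.297, -7.9756). ∠FDT = 88.7° gives DT at -169.70° from the x-axis; with |DT| = 14.2, T = (3.3261, -10.515). ∠DTV = 53.2° gives TV at 63.500° from the x-axis; with |TV| = 23.6, V = (13.856, 10.606). ∠TVZ = 89.1° gives VZ at -27.400° from the x-axis; with |VZ| = 14.5, Z = (26.730, 3.9329). Then |FZ| = |Z − F| = 11.667.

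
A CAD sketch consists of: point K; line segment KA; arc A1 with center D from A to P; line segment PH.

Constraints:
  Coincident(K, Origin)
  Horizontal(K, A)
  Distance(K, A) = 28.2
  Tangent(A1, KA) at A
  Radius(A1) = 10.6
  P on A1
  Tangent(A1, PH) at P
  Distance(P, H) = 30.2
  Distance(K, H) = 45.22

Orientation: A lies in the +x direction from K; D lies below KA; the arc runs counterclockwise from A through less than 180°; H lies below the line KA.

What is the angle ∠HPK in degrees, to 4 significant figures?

124.1°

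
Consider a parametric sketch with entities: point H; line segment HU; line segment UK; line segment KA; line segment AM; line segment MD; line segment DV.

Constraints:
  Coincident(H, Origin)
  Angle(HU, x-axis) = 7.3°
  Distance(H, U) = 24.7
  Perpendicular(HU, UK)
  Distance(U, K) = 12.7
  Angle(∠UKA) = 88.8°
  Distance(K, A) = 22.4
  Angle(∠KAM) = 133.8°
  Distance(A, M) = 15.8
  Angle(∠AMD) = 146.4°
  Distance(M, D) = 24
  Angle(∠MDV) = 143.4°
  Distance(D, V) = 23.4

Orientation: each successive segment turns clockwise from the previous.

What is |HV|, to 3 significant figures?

43.9

H is at the origin; HU runs at 7.3° with length 24.7, so U = (24.5, 3.14). HU ⟂ UK, so UK runs at -82.7°; with |UK| = 12.7, K = (26.1, -9.46). ∠UKA = 88.8° gives KA at -174° from the x-axis; with |KA| = 22.4, A = (3.84, -11.8). ∠KAM = 133.8° gives AM at 140° from the x-axis; with |AM| = 15.8, M = (-8.25, -1.66). ∠AMD = 146.4° gives MD at 106° from the x-axis; with |MD| = 24.0, D = (-15.0, 21.4). ∠MDV = 143.4° gives DV at 69.7° from the x-axis; with |DV| = 23.4, V = (-6.86, 43.3). Then |HV| = |V − H| = 43.9.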